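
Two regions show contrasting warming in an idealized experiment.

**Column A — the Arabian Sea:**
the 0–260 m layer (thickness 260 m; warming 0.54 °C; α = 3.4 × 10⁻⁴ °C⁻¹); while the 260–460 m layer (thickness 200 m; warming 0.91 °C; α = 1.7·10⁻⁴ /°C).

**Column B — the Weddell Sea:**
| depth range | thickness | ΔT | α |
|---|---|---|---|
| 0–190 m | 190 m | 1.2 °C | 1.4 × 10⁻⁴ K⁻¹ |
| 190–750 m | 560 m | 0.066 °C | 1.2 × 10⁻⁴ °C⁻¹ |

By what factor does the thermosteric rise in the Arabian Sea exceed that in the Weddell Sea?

A 260 × 0.54 × 3.4×10⁻⁴ = 0.047736 m
A 0.91 × 200 × 1.7×10⁻⁴ = 0.03094 m
A total: 0.078676 m
B 190 × 1.4×10⁻⁴ × 1.2 = 0.03192 m
B 190–750 m: 560 × 0.066 × 1.2×10⁻⁴ = 0.0044352 m
B total: 0.0363552 m
Ratio: 0.078676 / 0.0363552 ≈ 2.164

a factor of 2.2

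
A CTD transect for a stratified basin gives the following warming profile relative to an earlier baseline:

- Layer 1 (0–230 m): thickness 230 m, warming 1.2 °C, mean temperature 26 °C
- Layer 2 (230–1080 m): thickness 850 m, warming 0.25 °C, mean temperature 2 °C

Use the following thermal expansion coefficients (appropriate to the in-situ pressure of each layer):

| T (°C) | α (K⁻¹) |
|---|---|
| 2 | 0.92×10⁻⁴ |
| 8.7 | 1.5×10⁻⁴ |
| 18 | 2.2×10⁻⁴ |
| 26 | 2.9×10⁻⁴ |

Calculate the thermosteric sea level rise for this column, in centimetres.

Layer 1 at 26 °C → α = 2.9×10⁻⁴ K⁻¹
Layer 2 at 2 °C → α = 0.92×10⁻⁴ K⁻¹
Layer 1: 2.9×10⁻⁴ × 1.2 × 230 = 0.08004 m
230–1080 m: 0.92×10⁻⁴ × 850 × 0.25 = 0.01955 m
Δh = 0.08004 + 0.01955 = 0.09959 m ≈ 9.96 cm

about 9.96 cm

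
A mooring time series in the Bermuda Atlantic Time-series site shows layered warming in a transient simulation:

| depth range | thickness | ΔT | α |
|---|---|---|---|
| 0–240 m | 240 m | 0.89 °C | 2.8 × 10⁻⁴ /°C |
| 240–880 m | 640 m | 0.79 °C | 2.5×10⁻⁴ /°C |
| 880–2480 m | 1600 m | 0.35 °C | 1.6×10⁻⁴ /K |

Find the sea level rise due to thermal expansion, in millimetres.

0–240 m: 2.8×10⁻⁴ × 240 × 0.89 = 0.059808 m
640 × 2.5×10⁻⁴ × 0.79 = 0.12640 m
880–2480 m: 1600 × 0.35 × 1.6×10⁻⁴ = 0.08960 m
Δh = 0.059808 + 0.12640 + 0.08960 = 0.275808 m

Δh ≈ 276 mm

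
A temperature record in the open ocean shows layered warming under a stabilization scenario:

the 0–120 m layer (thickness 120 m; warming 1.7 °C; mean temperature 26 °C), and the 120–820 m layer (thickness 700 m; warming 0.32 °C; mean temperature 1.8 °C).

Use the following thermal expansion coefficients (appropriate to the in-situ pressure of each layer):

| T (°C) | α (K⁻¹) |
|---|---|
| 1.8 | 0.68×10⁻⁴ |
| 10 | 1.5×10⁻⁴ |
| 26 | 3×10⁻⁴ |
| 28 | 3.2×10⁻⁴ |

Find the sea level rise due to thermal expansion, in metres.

Layer 1 at 26 °C → α = 3×10⁻⁴ K⁻¹
Layer 2 at 1.8 °C → α = 0.68×10⁻⁴ K⁻¹
0–120 m: 1.7 × 3×10⁻⁴ × 120 = 0.06120 m
120–820 m: 0.32 × 700 × 0.68×10⁻⁴ = 0.015232 m
Δh = 0.06120 + 0.015232 = 0.076432 m

Δh = 0.076 m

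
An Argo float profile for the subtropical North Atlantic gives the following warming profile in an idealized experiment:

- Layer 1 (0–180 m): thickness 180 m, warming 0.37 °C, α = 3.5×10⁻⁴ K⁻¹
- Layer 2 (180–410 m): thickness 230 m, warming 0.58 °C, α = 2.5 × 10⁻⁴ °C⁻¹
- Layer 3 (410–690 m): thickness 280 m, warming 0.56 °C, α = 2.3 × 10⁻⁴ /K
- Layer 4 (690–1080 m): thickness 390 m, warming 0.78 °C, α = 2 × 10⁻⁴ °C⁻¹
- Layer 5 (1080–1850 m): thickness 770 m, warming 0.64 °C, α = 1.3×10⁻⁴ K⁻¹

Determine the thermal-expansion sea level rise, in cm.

Layer 1: 0.37 × 3.5×10⁻⁴ × 180 = 0.02331 m
2.5×10⁻⁴ × 230 × 0.58 = 0.03335 m
2.3×10⁻⁴ × 280 × 0.56 = 0.036064 m
0.78 × 2×10⁻⁴ × 390 = 0.06084 m
0.64 × 770 × 1.3×10⁻⁴ = 0.064064 m
Δh = 0.02331 + 0.03335 + 0.036064 + 0.06084 + 0.064064 = 0.217628 m

Δh ≈ 22 cm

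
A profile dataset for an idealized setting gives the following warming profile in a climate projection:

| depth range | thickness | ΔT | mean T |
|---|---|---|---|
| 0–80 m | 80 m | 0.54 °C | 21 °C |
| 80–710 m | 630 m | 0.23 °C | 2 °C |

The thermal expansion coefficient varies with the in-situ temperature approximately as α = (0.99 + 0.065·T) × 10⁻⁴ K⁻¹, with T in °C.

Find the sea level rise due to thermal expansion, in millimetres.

Layer 1: α = (0.99 + 0.065×21)×10⁻⁴ = 2.355×10⁻⁴ K⁻¹
Layer 2: α = (0.99 + 0.065×2)×10⁻⁴ = 1.12×10⁻⁴ K⁻¹
0–80 m: 80 × 2.355×10⁻⁴ × 0.54 = 0.0101736 m
Layer 2: 0.23 × 1.12×10⁻⁴ × 630 = 0.0162288 m
Δh = 0.0101736 + 0.0162288 = 0.0264024 m

Δh ≈ 26 mm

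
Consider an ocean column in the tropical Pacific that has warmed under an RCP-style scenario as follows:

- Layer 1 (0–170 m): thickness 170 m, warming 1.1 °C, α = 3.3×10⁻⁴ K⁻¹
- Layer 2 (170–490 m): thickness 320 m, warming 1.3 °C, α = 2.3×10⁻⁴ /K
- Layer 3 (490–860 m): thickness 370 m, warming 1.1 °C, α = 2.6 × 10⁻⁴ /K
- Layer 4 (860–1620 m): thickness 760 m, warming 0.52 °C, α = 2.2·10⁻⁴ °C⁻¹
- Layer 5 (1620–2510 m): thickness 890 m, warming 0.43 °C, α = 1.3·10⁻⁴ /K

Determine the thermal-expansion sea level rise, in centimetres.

about 40 cm

170 × 3.3×10⁻⁴ × 1.1 = 0.06171 m
Layer 2: 1.3 × 2.3×10⁻⁴ × 320 = 0.09568 m
490–860 m: 2.6×10⁻⁴ × 1.1 × 370 = 0.10582 m
860–1620 m: 0.52 × 2.2×10⁻⁴ × 760 = 0.086944 m
1620–2510 m: 890 × 0.43 × 1.3×10⁻⁴ = 0.049751 m
Δh = 0.06171 + 0.09568 + 0.10582 + 0.086944 + 0.049751 = 0.399905 m ≈ 40 cm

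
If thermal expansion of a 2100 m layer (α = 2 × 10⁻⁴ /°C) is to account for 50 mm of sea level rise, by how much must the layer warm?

0.119 °C

ΔT = Δh/(αH) = 0.05 / (2×10⁻⁴ × 2100) ≈ 0.1190 °C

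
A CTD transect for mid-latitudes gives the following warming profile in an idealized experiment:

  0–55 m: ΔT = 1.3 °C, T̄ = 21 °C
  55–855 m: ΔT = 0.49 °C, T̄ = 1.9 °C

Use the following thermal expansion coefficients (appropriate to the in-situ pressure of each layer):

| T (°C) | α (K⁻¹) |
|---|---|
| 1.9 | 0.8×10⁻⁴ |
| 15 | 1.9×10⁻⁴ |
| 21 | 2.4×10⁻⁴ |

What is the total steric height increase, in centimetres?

4.9 cm of thermosteric rise

Layer 1 at 21 °C → α = 2.4×10⁻⁴ K⁻¹
Layer 2 at 1.9 °C → α = 0.8×10⁻⁴ K⁻¹
0–55 m: 1.3 × 55 × 2.4×10⁻⁴ = 0.01716 m
Layer 2: 800 × 0.8×10⁻⁴ × 0.49 = 0.03136 m
Δh = 0.01716 + 0.03136 = 0.04852 m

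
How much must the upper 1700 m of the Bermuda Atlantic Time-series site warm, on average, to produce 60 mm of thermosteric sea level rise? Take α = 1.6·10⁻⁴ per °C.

about 0.221 K

ΔT = Δh/(αH) = 0.06 / (1.6×10⁻⁴ × 1700) ≈ 0.2206 K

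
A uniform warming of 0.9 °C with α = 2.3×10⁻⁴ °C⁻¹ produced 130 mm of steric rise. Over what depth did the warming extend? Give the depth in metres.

H = Δh/(αΔT) = 0.13 / (2.3×10⁻⁴ × 0.9) ≈ 628.0 m

H ≈ 630 m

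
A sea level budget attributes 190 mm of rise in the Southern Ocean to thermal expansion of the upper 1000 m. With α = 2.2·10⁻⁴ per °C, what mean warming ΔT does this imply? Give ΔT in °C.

ΔT = Δh/(αH) = 0.19 / (2.2×10⁻⁴ × 1000) ≈ 0.8636 °C

ΔT ≈ 0.864 °C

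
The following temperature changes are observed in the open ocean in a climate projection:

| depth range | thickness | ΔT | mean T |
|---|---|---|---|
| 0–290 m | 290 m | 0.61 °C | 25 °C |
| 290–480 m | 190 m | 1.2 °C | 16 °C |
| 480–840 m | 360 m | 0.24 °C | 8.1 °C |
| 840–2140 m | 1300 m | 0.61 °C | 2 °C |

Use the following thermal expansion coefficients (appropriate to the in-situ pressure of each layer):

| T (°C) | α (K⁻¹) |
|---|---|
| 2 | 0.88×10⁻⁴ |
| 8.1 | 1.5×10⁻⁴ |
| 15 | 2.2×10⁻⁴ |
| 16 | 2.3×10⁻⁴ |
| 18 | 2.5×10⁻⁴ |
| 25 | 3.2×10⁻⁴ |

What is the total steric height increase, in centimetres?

19 cm

Layer 1 at 25 °C → α = 3.2×10⁻⁴ K⁻¹
Layer 2 at 16 °C → α = 2.3×10⁻⁴ K⁻¹
Layer 3 at 8.1 °C → α = 1.5×10⁻⁴ K⁻¹
Layer 4 at 2 °C → α = 0.88×10⁻⁴ K⁻¹
290 × 0.61 × 3.2×10⁻⁴ = 0.056608 m
Layer 2: 2.3×10⁻⁴ × 190 × 1.2 = 0.05244 m
480–840 m: 1.5×10⁻⁴ × 360 × 0.24 = 0.01296 m
0.88×10⁻⁴ × 1300 × 0.61 = 0.069784 m
Δh = 0.056608 + 0.05244 + 0.01296 + 0.069784 = 0.191792 m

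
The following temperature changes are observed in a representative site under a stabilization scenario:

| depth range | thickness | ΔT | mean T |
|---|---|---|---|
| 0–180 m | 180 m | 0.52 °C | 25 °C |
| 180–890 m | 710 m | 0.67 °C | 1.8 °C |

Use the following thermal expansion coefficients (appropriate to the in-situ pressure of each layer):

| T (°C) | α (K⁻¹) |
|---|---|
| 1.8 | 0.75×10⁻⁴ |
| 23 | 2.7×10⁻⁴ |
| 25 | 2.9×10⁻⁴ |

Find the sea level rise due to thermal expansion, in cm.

Δh = 6.28 cm

Layer 1 at 25 °C → α = 2.9×10⁻⁴ K⁻¹
Layer 2 at 1.8 °C → α = 0.75×10⁻⁴ K⁻¹
2.9×10⁻⁴ × 180 × 0.52 = 0.027144 m
710 × 0.67 × 0.75×10⁻⁴ = 0.0356775 m
Δh = 0.027144 + 0.0356775 = 0.0628215 m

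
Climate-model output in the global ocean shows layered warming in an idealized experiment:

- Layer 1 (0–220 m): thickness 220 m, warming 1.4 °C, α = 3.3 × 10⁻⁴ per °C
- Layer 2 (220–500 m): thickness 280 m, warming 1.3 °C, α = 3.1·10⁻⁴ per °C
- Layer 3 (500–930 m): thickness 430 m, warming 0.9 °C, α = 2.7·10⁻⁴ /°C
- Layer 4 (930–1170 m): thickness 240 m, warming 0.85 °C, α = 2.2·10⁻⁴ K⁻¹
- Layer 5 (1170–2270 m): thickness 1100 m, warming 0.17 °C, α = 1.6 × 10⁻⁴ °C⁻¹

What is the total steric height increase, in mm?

Δh ≈ 394 mm

0–220 m: 1.4 × 3.3×10⁻⁴ × 220 = 0.10164 m
1.3 × 280 × 3.1×10⁻⁴ = 0.11284 m
430 × 0.9 × 2.7×10⁻⁴ = 0.10449 m
0.85 × 240 × 2.2×10⁻⁴ = 0.04488 m
Layer 5: 1.6×10⁻⁴ × 0.17 × 1100 = 0.02992 m
Δh = 0.10164 + 0.11284 + 0.10449 + 0.04488 + 0.02992 = 0.39377 m ≈ 394 mm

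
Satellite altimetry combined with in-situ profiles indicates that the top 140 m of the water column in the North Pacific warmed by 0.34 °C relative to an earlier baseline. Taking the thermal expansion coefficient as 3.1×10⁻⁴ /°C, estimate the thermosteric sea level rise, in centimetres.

about 1.5 cm

Δh = αΔT·H = 3.1×10⁻⁴ × 0.34 × 140 = 0.014756 m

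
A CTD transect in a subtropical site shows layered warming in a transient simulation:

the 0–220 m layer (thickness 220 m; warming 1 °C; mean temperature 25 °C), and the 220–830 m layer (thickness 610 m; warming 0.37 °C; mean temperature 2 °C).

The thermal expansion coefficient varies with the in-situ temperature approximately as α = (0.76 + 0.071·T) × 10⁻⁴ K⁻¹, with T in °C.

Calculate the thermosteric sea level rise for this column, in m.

Layer 1: α = (0.76 + 0.071×25)×10⁻⁴ = 2.535×10⁻⁴ K⁻¹
Layer 2: α = (0.76 + 0.071×2)×10⁻⁴ = 0.902×10⁻⁴ K⁻¹
0–220 m: 1 × 2.535×10⁻⁴ × 220 = 0.05577 m
Layer 2: 0.37 × 610 × 0.902×10⁻⁴ = 0.02035814 m
Δh = 0.05577 + 0.02035814 = 0.07612814 m

about 0.0761 m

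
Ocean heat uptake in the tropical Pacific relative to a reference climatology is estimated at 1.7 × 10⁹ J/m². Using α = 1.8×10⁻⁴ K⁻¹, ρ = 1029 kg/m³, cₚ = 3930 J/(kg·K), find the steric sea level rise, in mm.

Δh = αQ/(ρcₚ) = 1.8×10⁻⁴ × 1.7×10⁹ / (1029 × 3930) ≈ 0.075668 m

Δh = 76 mm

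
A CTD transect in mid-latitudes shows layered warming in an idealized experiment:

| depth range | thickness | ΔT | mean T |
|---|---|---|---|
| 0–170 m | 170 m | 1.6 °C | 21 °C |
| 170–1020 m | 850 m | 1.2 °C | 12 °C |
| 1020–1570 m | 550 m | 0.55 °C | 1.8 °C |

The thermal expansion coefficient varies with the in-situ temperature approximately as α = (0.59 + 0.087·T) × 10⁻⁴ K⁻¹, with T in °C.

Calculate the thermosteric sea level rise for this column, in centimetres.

Δh ≈ 25 cm

Layer 1: α = (0.59 + 0.087×21)×10⁻⁴ = 2.417×10⁻⁴ K⁻¹
Layer 2: α = (0.59 + 0.087×12)×10⁻⁴ = 1.634×10⁻⁴ K⁻¹
Layer 3: α = (0.59 + 0.087×1.8)×10⁻⁴ = 0.7466×10⁻⁴ K⁻¹
Layer 1: 170 × 2.417×10⁻⁴ × 1.6 = 0.0657424 m
Layer 2: 1.634×10⁻⁴ × 1.2 × 850 = 0.166668 m
1020–1570 m: 0.55 × 0.7466×10⁻⁴ × 550 = 0.02258465 m
Δh = 0.0657424 + 0.166668 + 0.02258465 = 0.25499505 m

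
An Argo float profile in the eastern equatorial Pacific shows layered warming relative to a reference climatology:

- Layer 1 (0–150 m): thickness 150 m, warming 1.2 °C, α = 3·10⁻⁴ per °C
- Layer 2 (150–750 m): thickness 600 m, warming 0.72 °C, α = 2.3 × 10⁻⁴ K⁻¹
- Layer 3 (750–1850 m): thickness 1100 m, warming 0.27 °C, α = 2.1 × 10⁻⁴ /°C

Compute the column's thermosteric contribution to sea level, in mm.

0–150 m: 3×10⁻⁴ × 150 × 1.2 = 0.05400 m
150–750 m: 600 × 2.3×10⁻⁴ × 0.72 = 0.09936 m
0.27 × 2.1×10⁻⁴ × 1100 = 0.06237 m
Δh = 0.05400 + 0.09936 + 0.06237 = 0.21573 m

Δh ≈ 216 mm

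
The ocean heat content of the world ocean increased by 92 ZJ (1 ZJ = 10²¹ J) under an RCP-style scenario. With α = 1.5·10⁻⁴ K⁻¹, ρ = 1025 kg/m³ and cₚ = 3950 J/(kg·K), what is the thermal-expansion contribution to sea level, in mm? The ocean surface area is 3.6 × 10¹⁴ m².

Per unit area: Q = 92×10²¹ / (3.6×10¹⁴) ≈ 2.556×10⁸ J/m²
Δh = αQ/(ρcₚ) = 1.5×10⁻⁴ × 2.556×10⁸ / (1025 × 3950) ≈ 0.0094696 m

Δh ≈ 9.47 mm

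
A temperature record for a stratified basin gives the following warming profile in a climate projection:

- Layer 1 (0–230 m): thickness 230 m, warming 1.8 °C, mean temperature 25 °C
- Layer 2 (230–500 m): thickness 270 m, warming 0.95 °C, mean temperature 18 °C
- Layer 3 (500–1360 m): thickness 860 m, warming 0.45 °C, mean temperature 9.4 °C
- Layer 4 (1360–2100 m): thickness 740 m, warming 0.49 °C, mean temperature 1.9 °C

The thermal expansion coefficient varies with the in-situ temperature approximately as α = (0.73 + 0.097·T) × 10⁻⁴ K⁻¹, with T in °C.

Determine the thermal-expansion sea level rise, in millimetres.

Layer 1: α = (0.73 + 0.097×25)×10⁻⁴ = 3.155×10⁻⁴ K⁻¹
Layer 2: α = (0.73 + 0.097×18)×10⁻⁴ = 2.476×10⁻⁴ K⁻¹
Layer 3: α = (0.73 + 0.097×9.4)×10⁻⁴ = 1.6418×10⁻⁴ K⁻¹
Layer 4: α = (0.73 + 0.097×1.9)×10⁻⁴ = 0.9143×10⁻⁴ K⁻¹
Layer 1: 230 × 3.155×10⁻⁴ × 1.8 = 0.130617 m
270 × 0.95 × 2.476×10⁻⁴ = 0.0635094 m
500–1360 m: 860 × 1.6418×10⁻⁴ × 0.45 = 0.06353766 m
Layer 4: 0.49 × 0.9143×10⁻⁴ × 740 = 0.033152518 m
Δh = 0.130617 + 0.0635094 + 0.06353766 + 0.033152518 = 0.290816578 m

291 mm of thermosteric rise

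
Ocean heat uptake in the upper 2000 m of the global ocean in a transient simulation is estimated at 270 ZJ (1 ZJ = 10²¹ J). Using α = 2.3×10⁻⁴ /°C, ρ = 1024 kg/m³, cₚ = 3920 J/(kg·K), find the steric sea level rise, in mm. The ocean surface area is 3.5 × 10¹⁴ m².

Per unit area: Q = 270×10²¹ / (3.5×10¹⁴) ≈ 7.714×10⁸ J/m²
Δh = αQ/(ρcₚ) = 2.3×10⁻⁴ × 7.714×10⁸ / (1024 × 3920) ≈ 0.04420 m

44.2 mm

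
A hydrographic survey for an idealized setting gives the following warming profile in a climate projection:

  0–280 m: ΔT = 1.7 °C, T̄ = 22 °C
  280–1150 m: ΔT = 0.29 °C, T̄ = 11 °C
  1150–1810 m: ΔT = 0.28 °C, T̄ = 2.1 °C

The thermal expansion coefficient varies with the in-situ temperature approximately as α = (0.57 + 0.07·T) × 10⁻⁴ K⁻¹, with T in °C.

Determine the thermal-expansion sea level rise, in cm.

Layer 1: α = (0.57 + 0.07×22)×10⁻⁴ = 2.11×10⁻⁴ K⁻¹
Layer 2: α = (0.57 + 0.07×11)×10⁻⁴ = 1.34×10⁻⁴ K⁻¹
Layer 3: α = (0.57 + 0.07×2.1)×10⁻⁴ = 0.717×10⁻⁴ K⁻¹
Layer 1: 1.7 × 280 × 2.11×10⁻⁴ = 0.100436 m
1.34×10⁻⁴ × 870 × 0.29 = 0.0338082 m
Layer 3: 660 × 0.28 × 0.717×10⁻⁴ = 0.01325016 m
Δh = 0.100436 + 0.0338082 + 0.01325016 = 0.14749436 m

14.7 cm of thermosteric rise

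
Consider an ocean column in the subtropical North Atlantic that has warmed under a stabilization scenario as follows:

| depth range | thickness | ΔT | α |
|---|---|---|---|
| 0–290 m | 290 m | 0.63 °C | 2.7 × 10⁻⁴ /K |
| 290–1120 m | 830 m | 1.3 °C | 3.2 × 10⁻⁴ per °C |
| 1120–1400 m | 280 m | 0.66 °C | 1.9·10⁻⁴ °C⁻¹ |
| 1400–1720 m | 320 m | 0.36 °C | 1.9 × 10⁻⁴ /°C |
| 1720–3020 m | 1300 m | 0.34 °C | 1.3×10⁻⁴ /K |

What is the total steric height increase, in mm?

509 mm of thermosteric rise

0–290 m: 290 × 0.63 × 2.7×10⁻⁴ = 0.049329 m
290–1120 m: 830 × 3.2×10⁻⁴ × 1.3 = 0.34528 m
Layer 3: 0.66 × 1.9×10⁻⁴ × 280 = 0.035112 m
1400–1720 m: 0.36 × 320 × 1.9×10⁻⁴ = 0.021888 m
1.3×10⁻⁴ × 0.34 × 1300 = 0.05746 m
Δh = 0.049329 + 0.34528 + 0.035112 + 0.021888 + 0.05746 = 0.509069 m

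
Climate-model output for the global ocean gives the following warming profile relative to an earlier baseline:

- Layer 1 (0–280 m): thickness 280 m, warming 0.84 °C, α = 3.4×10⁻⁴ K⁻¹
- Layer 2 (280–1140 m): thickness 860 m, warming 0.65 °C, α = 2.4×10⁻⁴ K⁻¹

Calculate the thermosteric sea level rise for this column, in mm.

about 210 mm

0–280 m: 0.84 × 280 × 3.4×10⁻⁴ = 0.079968 m
860 × 2.4×10⁻⁴ × 0.65 = 0.13416 m
Δh = 0.079968 + 0.13416 = 0.214128 m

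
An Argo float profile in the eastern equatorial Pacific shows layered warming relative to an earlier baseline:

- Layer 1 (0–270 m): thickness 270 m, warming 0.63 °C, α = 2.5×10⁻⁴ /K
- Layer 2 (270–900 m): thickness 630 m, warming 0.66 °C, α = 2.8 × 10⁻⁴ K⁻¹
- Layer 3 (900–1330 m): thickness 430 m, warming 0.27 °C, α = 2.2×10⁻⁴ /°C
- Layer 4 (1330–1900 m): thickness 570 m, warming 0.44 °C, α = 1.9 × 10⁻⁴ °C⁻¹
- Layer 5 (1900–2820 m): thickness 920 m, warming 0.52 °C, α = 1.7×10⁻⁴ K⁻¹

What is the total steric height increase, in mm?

Layer 1: 0.63 × 2.5×10⁻⁴ × 270 = 0.042525 m
Layer 2: 0.66 × 2.8×10⁻⁴ × 630 = 0.116424 m
Layer 3: 430 × 2.2×10⁻⁴ × 0.27 = 0.025542 m
570 × 0.44 × 1.9×10⁻⁴ = 0.047652 m
Layer 5: 1.7×10⁻⁴ × 0.52 × 920 = 0.081328 m
Δh = 0.042525 + 0.116424 + 0.025542 + 0.047652 + 0.081328 = 0.313471 m ≈ 313 mm

Δh = 313 mm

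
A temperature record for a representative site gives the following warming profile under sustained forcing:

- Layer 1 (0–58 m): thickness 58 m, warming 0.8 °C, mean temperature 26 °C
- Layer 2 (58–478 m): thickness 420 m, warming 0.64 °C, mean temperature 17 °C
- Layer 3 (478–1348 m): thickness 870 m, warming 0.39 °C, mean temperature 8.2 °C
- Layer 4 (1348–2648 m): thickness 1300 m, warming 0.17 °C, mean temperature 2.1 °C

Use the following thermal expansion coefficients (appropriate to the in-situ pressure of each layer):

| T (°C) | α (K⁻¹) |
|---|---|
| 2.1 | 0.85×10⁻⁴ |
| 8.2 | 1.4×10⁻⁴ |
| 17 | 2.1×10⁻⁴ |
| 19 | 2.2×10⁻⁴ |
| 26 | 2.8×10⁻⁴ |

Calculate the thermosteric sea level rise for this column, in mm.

Layer 1 at 26 °C → α = 2.8×10⁻⁴ K⁻¹
Layer 2 at 17 °C → α = 2.1×10⁻⁴ K⁻¹
Layer 3 at 8.2 °C → α = 1.4×10⁻⁴ K⁻¹
Layer 4 at 2.1 °C → α = 0.85×10⁻⁴ K⁻¹
0–58 m: 58 × 0.8 × 2.8×10⁻⁴ = 0.012992 m
Layer 2: 0.64 × 2.1×10⁻⁴ × 420 = 0.056448 m
Layer 3: 870 × 0.39 × 1.4×10⁻⁴ = 0.047502 m
0.85×10⁻⁴ × 1300 × 0.17 = 0.018785 m
Δh = 0.012992 + 0.056448 + 0.047502 + 0.018785 = 0.135727 m ≈ 140 mm

about 140 mm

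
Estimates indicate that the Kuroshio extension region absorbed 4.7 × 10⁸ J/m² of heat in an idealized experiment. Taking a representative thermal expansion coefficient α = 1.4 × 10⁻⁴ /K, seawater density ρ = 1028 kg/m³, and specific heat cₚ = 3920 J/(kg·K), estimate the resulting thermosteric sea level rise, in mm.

Δh = αQ/(ρcₚ) = 1.4×10⁻⁴ × 4.7×10⁸ / (1028 × 3920) ≈ 0.016329 m

Δh ≈ 16 mm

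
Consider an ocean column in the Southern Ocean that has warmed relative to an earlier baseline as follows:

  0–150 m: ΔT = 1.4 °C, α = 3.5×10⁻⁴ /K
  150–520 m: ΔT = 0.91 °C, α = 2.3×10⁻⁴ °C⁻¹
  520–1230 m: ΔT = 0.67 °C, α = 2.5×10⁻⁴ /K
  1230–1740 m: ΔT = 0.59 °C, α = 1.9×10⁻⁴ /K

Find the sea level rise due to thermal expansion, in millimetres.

1.4 × 3.5×10⁻⁴ × 150 = 0.07350 m
Layer 2: 370 × 2.3×10⁻⁴ × 0.91 = 0.077441 m
0.67 × 710 × 2.5×10⁻⁴ = 0.118925 m
510 × 1.9×10⁻⁴ × 0.59 = 0.057171 m
Δh = 0.07350 + 0.077441 + 0.118925 + 0.057171 = 0.327037 m

327 mm of thermosteric rise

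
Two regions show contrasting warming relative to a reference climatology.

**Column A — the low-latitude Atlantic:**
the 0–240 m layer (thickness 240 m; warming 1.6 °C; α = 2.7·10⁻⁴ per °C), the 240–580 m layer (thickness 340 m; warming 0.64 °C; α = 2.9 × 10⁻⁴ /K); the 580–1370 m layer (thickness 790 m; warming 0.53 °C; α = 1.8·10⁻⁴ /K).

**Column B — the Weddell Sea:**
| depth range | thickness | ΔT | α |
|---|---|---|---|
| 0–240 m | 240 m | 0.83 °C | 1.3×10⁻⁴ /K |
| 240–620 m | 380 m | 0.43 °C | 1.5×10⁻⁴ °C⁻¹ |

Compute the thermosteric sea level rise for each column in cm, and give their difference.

Δh_A ≈ 24.2 cm, Δh_B ≈ 5.04 cm; difference ≈ 19.2 cm

A 0–240 m: 240 × 1.6 × 2.7×10⁻⁴ = 0.10368 m
A 0.64 × 2.9×10⁻⁴ × 340 = 0.063104 m
A Layer 3: 0.53 × 790 × 1.8×10⁻⁴ = 0.075366 m
A total: 0.24215 m
B 0–240 m: 0.83 × 240 × 1.3×10⁻⁴ = 0.025896 m
B Layer 2: 0.43 × 380 × 1.5×10⁻⁴ = 0.02451 m
B total: 0.050406 m
Difference: 0.24215 − 0.050406 = 0.191744 m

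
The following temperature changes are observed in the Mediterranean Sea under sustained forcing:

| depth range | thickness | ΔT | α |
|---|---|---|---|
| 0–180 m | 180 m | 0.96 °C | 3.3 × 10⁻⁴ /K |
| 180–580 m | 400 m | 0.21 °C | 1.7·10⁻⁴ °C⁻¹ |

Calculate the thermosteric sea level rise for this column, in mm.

0–180 m: 180 × 3.3×10⁻⁴ × 0.96 = 0.057024 m
400 × 1.7×10⁻⁴ × 0.21 = 0.01428 m
Δh = 0.057024 + 0.01428 = 0.071304 m ≈ 71.3 mm

Δh = 71.3 mm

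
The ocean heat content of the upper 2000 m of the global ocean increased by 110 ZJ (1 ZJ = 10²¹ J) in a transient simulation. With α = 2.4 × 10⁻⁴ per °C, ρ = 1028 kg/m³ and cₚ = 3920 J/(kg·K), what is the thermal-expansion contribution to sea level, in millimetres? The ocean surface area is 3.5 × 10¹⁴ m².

18.7 mm of thermosteric rise

Per unit area: Q = 110×10²¹ / (3.5×10¹⁴) ≈ 3.143×10⁸ J/m²
Δh = αQ/(ρcₚ) = 2.4×10⁻⁴ × 3.143×10⁸ / (1028 × 3920) ≈ 0.018719 m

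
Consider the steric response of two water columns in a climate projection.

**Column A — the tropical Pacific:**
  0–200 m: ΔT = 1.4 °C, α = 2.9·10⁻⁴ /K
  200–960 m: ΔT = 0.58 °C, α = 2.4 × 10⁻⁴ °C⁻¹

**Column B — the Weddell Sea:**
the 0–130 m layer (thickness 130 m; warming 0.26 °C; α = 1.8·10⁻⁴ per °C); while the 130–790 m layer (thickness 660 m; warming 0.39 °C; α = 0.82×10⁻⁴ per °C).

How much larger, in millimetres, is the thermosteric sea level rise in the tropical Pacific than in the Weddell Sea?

A 2.9×10⁻⁴ × 200 × 1.4 = 0.08120 m
A Layer 2: 0.58 × 2.4×10⁻⁴ × 760 = 0.105792 m
A total: 0.186992 m
B Layer 1: 0.26 × 130 × 1.8×10⁻⁴ = 0.006084 m
B 660 × 0.39 × 0.82×10⁻⁴ = 0.0211068 m
B total: 0.0271908 m
Difference: 0.186992 − 0.0271908 = 0.1598012 m

160 mm larger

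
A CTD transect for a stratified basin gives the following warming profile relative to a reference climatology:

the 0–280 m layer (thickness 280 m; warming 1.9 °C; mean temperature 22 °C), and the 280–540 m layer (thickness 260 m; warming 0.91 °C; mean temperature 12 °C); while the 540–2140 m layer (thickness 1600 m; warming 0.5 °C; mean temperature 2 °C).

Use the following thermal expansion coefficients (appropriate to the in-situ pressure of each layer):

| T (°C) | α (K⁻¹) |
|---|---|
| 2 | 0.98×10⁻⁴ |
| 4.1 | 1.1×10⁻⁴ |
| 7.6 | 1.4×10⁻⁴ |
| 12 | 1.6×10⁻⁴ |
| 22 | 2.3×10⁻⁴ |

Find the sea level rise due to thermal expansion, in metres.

Layer 1 at 22 °C → α = 2.3×10⁻⁴ K⁻¹
Layer 2 at 12 °C → α = 1.6×10⁻⁴ K⁻¹
Layer 3 at 2 °C → α = 0.98×10⁻⁴ K⁻¹
280 × 1.9 × 2.3×10⁻⁴ = 0.12236 m
280–540 m: 260 × 0.91 × 1.6×10⁻⁴ = 0.037856 m
540–2140 m: 1600 × 0.98×10⁻⁴ × 0.5 = 0.07840 m
Δh = 0.12236 + 0.037856 + 0.07840 = 0.238616 m

0.239 m of thermosteric rise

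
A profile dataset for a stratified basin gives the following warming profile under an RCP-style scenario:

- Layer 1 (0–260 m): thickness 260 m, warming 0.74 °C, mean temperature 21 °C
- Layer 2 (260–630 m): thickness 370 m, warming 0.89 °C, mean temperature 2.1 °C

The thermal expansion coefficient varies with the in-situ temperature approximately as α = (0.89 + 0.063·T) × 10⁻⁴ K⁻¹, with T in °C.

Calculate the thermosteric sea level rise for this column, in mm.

Layer 1: α = (0.89 + 0.063×21)×10⁻⁴ = 2.213×10⁻⁴ K⁻¹
Layer 2: α = (0.89 + 0.063×2.1)×10⁻⁴ = 1.0223×10⁻⁴ K⁻¹
0–260 m: 2.213×10⁻⁴ × 0.74 × 260 = 0.04257812 m
0.89 × 370 × 1.0223×10⁻⁴ = 0.033664339 m
Δh = 0.04257812 + 0.033664339 = 0.076242459 m ≈ 76.2 mm

76.2 mm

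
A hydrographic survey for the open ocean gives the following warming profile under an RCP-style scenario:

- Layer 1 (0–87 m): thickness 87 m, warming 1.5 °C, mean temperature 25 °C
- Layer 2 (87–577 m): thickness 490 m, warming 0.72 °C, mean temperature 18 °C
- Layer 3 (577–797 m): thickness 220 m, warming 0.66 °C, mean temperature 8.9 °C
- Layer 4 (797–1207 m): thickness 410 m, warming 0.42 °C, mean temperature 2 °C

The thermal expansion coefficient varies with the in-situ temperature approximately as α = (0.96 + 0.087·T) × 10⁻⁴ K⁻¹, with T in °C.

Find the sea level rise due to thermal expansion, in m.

about 0.175 m

Layer 1: α = (0.96 + 0.087×25)×10⁻⁴ = 3.135×10⁻⁴ K⁻¹
Layer 2: α = (0.96 + 0.087×18)×10⁻⁴ = 2.526×10⁻⁴ K⁻¹
Layer 3: α = (0.96 + 0.087×8.9)×10⁻⁴ = 1.7343×10⁻⁴ K⁻¹
Layer 4: α = (0.96 + 0.087×2)×10⁻⁴ = 1.134×10⁻⁴ K⁻¹
87 × 1.5 × 3.135×10⁻⁴ = 0.04091175 m
490 × 2.526×10⁻⁴ × 0.72 = 0.08911728 m
Layer 3: 0.66 × 1.7343×10⁻⁴ × 220 = 0.025182036 m
Layer 4: 410 × 1.134×10⁻⁴ × 0.42 = 0.01952748 m
Δh = 0.04091175 + 0.08911728 + 0.025182036 + 0.01952748 = 0.174738546 m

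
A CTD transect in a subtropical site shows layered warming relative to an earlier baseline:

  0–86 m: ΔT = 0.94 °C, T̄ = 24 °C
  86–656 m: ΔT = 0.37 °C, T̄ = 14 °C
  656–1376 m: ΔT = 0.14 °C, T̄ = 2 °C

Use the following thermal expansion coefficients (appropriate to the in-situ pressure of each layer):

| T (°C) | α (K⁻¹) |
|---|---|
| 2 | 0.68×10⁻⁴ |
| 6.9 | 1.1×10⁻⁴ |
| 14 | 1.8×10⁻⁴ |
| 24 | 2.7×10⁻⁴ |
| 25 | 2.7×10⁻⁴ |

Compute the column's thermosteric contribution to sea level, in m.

Layer 1 at 24 °C → α = 2.7×10⁻⁴ K⁻¹
Layer 2 at 14 °C → α = 1.8×10⁻⁴ K⁻¹
Layer 3 at 2 °C → α = 0.68×10⁻⁴ K⁻¹
86 × 0.94 × 2.7×10⁻⁴ = 0.0218268 m
Layer 2: 1.8×10⁻⁴ × 0.37 × 570 = 0.037962 m
0.68×10⁻⁴ × 720 × 0.14 = 0.0068544 m
Δh = 0.0218268 + 0.037962 + 0.0068544 = 0.0666432 m ≈ 0.0666 m

Δh = 0.0666 m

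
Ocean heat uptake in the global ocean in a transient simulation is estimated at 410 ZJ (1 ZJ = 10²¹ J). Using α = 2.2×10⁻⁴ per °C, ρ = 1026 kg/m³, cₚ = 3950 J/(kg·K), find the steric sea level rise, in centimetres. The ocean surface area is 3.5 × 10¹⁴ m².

Per unit area: Q = 410×10²¹ / (3.5×10¹⁴) ≈ 1.171×10⁹ J/m²
Δh = αQ/(ρcₚ) = 2.2×10⁻⁴ × 1.171×10⁹ / (1026 × 3950) ≈ 0.063567 m

about 6.36 cm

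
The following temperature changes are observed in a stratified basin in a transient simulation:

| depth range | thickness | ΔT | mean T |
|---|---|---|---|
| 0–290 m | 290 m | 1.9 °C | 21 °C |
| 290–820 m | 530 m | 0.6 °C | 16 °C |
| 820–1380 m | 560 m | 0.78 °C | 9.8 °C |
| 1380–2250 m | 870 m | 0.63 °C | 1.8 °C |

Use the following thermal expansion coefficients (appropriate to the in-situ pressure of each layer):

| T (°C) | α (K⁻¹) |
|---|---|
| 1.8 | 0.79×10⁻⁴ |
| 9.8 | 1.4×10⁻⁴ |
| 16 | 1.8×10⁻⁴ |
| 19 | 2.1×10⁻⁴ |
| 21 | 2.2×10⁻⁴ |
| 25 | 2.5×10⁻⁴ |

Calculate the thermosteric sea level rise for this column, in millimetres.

280 mm of thermosteric rise

Layer 1 at 21 °C → α = 2.2×10⁻⁴ K⁻¹
Layer 2 at 16 °C → α = 1.8×10⁻⁴ K⁻¹
Layer 3 at 9.8 °C → α = 1.4×10⁻⁴ K⁻¹
Layer 4 at 1.8 °C → α = 0.79×10⁻⁴ K⁻¹
290 × 2.2×10⁻⁴ × 1.9 = 0.12122 m
290–820 m: 1.8×10⁻⁴ × 0.6 × 530 = 0.05724 m
1.4×10⁻⁴ × 0.78 × 560 = 0.061152 m
Layer 4: 0.63 × 0.79×10⁻⁴ × 870 = 0.0432999 m
Δh = 0.12122 + 0.05724 + 0.061152 + 0.0432999 = 0.2829119 m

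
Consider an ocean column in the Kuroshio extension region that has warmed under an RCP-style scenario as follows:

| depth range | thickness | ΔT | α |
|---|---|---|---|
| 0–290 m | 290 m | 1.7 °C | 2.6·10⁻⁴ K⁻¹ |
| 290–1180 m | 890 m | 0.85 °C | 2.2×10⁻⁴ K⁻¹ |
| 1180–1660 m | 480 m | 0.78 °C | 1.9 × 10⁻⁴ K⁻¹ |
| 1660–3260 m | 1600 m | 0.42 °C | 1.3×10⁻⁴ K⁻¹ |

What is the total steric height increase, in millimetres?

0–290 m: 290 × 2.6×10⁻⁴ × 1.7 = 0.12818 m
Layer 2: 0.85 × 2.2×10⁻⁴ × 890 = 0.16643 m
1180–1660 m: 480 × 1.9×10⁻⁴ × 0.78 = 0.071136 m
Layer 4: 0.42 × 1600 × 1.3×10⁻⁴ = 0.08736 m
Δh = 0.12818 + 0.16643 + 0.071136 + 0.08736 = 0.453106 m

453 mm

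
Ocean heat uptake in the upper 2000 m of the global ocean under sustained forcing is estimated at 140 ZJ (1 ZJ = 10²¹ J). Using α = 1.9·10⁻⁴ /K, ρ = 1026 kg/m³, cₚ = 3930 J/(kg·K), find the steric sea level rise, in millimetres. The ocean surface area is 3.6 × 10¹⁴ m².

Per unit area: Q = 140×10²¹ / (3.6×10¹⁴) ≈ 3.889×10⁸ J/m²
Δh = αQ/(ρcₚ) = 1.9×10⁻⁴ × 3.889×10⁸ / (1026 × 3930) ≈ 0.018325 m

Δh = 18.3 mm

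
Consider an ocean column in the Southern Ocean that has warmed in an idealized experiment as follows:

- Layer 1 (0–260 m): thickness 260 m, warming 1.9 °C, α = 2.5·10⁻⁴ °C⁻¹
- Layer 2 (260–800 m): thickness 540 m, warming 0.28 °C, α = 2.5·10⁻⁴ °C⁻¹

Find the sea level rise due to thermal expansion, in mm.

Δh = 160 mm

2.5×10⁻⁴ × 260 × 1.9 = 0.12350 m
Layer 2: 540 × 2.5×10⁻⁴ × 0.28 = 0.03780 m
Δh = 0.12350 + 0.03780 = 0.16130 m ≈ 160 mm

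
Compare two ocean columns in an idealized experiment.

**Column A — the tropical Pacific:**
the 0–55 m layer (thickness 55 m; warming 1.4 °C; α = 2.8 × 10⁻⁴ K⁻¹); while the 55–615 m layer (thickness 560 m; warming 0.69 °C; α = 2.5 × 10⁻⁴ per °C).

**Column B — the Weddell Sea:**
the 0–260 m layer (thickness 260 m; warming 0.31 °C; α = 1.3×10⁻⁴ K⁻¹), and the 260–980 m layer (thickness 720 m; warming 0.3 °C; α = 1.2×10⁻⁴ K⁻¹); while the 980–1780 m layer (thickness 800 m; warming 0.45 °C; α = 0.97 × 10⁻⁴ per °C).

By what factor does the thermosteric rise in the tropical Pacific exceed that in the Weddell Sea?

1.7

A Layer 1: 1.4 × 55 × 2.8×10⁻⁴ = 0.02156 m
A 55–615 m: 2.5×10⁻⁴ × 560 × 0.69 = 0.09660 m
A total: 0.11816 m
B 0–260 m: 1.3×10⁻⁴ × 260 × 0.31 = 0.010478 m
B 1.2×10⁻⁴ × 720 × 0.3 = 0.02592 m
B 980–1780 m: 800 × 0.97×10⁻⁴ × 0.45 = 0.03492 m
B total: 0.071318 m
Ratio: 0.11816 / 0.071318 ≈ 1.657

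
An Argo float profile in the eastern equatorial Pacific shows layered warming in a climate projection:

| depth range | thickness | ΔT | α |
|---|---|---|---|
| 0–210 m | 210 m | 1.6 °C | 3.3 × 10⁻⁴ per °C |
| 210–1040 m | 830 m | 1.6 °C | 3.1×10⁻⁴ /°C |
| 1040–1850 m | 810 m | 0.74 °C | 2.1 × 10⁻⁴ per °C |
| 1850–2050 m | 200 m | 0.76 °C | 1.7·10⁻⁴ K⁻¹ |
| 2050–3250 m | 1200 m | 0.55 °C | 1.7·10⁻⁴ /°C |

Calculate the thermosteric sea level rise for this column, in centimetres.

Layer 1: 3.3×10⁻⁴ × 1.6 × 210 = 0.11088 m
Layer 2: 3.1×10⁻⁴ × 1.6 × 830 = 0.41168 m
810 × 0.74 × 2.1×10⁻⁴ = 0.125874 m
200 × 1.7×10⁻⁴ × 0.76 = 0.02584 m
Layer 5: 1.7×10⁻⁴ × 1200 × 0.55 = 0.11220 m
Δh = 0.11088 + 0.41168 + 0.125874 + 0.02584 + 0.11220 = 0.786474 m ≈ 79 cm

about 79 cm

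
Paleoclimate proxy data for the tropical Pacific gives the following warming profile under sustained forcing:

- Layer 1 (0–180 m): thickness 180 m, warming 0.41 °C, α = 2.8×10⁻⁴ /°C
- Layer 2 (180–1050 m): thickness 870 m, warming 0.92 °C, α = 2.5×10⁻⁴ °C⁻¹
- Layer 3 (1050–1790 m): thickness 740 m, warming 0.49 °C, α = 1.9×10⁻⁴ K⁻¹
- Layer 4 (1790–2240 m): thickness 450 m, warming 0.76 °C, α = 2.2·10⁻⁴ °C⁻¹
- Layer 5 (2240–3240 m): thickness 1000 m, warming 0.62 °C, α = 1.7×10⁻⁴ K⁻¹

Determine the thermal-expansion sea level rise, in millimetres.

Layer 1: 2.8×10⁻⁴ × 180 × 0.41 = 0.020664 m
Layer 2: 0.92 × 2.5×10⁻⁴ × 870 = 0.20010 m
0.49 × 740 × 1.9×10⁻⁴ = 0.068894 m
Layer 4: 2.2×10⁻⁴ × 0.76 × 450 = 0.07524 m
2240–3240 m: 0.62 × 1000 × 1.7×10⁻⁴ = 0.10540 m
Δh = 0.020664 + 0.20010 + 0.068894 + 0.07524 + 0.10540 = 0.470298 m

Δh ≈ 470 mm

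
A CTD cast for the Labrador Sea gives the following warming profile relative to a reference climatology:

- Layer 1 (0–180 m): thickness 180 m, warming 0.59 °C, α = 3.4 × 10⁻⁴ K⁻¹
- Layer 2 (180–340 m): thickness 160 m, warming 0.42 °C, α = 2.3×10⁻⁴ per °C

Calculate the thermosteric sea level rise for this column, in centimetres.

180 × 0.59 × 3.4×10⁻⁴ = 0.036108 m
180–340 m: 0.42 × 2.3×10⁻⁴ × 160 = 0.015456 m
Δh = 0.036108 + 0.015456 = 0.051564 m

5.2 cm of thermosteric rise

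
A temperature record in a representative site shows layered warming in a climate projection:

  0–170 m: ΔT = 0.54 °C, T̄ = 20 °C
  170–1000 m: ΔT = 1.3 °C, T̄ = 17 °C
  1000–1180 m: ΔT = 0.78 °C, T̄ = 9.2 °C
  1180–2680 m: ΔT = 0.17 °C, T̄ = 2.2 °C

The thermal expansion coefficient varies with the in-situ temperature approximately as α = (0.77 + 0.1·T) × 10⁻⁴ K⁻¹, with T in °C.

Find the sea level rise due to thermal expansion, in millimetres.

Layer 1: α = (0.77 + 0.1×20)×10⁻⁴ = 2.77×10⁻⁴ K⁻¹
Layer 2: α = (0.77 + 0.1×17)×10⁻⁴ = 2.47×10⁻⁴ K⁻¹
Layer 3: α = (0.77 + 0.1×9.2)×10⁻⁴ = 1.69×10⁻⁴ K⁻¹
Layer 4: α = (0.77 + 0.1×2.2)×10⁻⁴ = 0.99×10⁻⁴ K⁻¹
Layer 1: 0.54 × 2.77×10⁻⁴ × 170 = 0.0254286 m
Layer 2: 830 × 1.3 × 2.47×10⁻⁴ = 0.266513 m
1.69×10⁻⁴ × 0.78 × 180 = 0.0237276 m
1180–2680 m: 0.17 × 0.99×10⁻⁴ × 1500 = 0.025245 m
Δh = 0.0254286 + 0.266513 + 0.0237276 + 0.025245 = 0.3409142 m ≈ 341 mm

Δh = 341 mm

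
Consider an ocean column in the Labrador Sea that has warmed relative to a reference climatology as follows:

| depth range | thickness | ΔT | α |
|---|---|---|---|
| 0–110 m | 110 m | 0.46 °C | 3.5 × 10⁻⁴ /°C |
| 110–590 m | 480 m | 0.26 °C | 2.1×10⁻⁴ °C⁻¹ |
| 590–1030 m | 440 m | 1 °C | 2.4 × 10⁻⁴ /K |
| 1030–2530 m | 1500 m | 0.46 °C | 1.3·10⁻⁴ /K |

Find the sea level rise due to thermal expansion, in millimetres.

3.5×10⁻⁴ × 0.46 × 110 = 0.01771 m
Layer 2: 480 × 2.1×10⁻⁴ × 0.26 = 0.026208 m
590–1030 m: 1 × 440 × 2.4×10⁻⁴ = 0.10560 m
1030–2530 m: 1.3×10⁻⁴ × 1500 × 0.46 = 0.08970 m
Δh = 0.01771 + 0.026208 + 0.10560 + 0.08970 = 0.239218 m

about 239 mm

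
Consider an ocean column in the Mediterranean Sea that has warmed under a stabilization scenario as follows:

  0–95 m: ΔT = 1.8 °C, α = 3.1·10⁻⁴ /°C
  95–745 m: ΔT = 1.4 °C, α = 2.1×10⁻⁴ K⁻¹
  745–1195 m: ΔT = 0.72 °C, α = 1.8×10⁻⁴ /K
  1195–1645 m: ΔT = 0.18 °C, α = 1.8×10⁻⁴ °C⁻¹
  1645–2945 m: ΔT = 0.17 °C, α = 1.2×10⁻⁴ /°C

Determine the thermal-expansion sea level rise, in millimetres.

3.1×10⁻⁴ × 95 × 1.8 = 0.05301 m
95–745 m: 650 × 2.1×10⁻⁴ × 1.4 = 0.19110 m
0.72 × 1.8×10⁻⁴ × 450 = 0.05832 m
450 × 0.18 × 1.8×10⁻⁴ = 0.01458 m
Layer 5: 1300 × 0.17 × 1.2×10⁻⁴ = 0.02652 m
Δh = 0.05301 + 0.19110 + 0.05832 + 0.01458 + 0.02652 = 0.34353 m ≈ 340 mm

340 mm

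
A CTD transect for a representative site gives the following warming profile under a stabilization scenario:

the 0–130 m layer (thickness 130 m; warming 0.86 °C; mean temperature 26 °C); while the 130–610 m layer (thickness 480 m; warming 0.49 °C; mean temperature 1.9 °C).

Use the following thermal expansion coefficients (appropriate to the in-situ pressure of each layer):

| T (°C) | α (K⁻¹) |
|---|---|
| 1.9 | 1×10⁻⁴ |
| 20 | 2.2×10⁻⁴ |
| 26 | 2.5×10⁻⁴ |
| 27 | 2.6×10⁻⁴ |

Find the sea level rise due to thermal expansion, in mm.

Δh = 51 mm

Layer 1 at 26 °C → α = 2.5×10⁻⁴ K⁻¹
Layer 2 at 1.9 °C → α = 1×10⁻⁴ K⁻¹
Layer 1: 0.86 × 2.5×10⁻⁴ × 130 = 0.02795 m
130–610 m: 480 × 1×10⁻⁴ × 0.49 = 0.02352 m
Δh = 0.02795 + 0.02352 = 0.05147 m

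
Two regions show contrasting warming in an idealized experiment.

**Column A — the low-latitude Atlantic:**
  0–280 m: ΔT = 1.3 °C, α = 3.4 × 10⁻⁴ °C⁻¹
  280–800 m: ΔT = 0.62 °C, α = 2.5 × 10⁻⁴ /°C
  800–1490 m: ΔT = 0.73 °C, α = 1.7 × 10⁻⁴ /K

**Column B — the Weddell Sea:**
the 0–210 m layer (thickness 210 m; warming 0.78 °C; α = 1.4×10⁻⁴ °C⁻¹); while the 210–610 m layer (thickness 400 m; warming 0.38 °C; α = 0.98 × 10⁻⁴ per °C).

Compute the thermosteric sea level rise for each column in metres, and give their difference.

Δh_A ≈ 0.29 m, Δh_B ≈ 0.038 m; difference ≈ 0.25 m

A Layer 1: 3.4×10⁻⁴ × 1.3 × 280 = 0.12376 m
A 0.62 × 2.5×10⁻⁴ × 520 = 0.08060 m
A 690 × 0.73 × 1.7×10⁻⁴ = 0.085629 m
A total: 0.289989 m
B Layer 1: 210 × 0.78 × 1.4×10⁻⁴ = 0.022932 m
B 210–610 m: 0.38 × 400 × 0.98×10⁻⁴ = 0.014896 m
B total: 0.037828 m
Difference: 0.289989 − 0.037828 = 0.252161 m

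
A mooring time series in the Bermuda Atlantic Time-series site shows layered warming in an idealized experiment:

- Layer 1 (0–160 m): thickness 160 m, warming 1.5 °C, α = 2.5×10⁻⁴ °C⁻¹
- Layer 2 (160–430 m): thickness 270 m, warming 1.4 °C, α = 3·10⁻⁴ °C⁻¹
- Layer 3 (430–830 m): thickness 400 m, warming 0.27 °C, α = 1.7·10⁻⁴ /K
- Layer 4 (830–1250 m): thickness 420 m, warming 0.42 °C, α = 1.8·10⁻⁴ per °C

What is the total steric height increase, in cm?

1.5 × 2.5×10⁻⁴ × 160 = 0.06000 m
160–430 m: 1.4 × 3×10⁻⁴ × 270 = 0.11340 m
Layer 3: 0.27 × 400 × 1.7×10⁻⁴ = 0.01836 m
1.8×10⁻⁴ × 0.42 × 420 = 0.031752 m
Δh = 0.06000 + 0.11340 + 0.01836 + 0.031752 = 0.223512 m

Δh ≈ 22.4 cm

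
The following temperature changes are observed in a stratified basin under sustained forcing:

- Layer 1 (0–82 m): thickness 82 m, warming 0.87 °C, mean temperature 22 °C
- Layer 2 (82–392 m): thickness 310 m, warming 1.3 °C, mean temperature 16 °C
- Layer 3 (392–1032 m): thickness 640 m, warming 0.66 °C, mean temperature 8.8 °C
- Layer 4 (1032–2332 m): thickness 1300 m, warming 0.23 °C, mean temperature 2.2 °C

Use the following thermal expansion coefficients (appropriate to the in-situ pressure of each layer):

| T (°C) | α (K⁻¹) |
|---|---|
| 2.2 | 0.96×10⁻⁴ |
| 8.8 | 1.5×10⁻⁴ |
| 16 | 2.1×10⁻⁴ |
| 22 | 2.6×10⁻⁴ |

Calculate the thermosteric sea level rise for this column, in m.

Δh = 0.195 m

Layer 1 at 22 °C → α = 2.6×10⁻⁴ K⁻¹
Layer 2 at 16 °C → α = 2.1×10⁻⁴ K⁻¹
Layer 3 at 8.8 °C → α = 1.5×10⁻⁴ K⁻¹
Layer 4 at 2.2 °C → α = 0.96×10⁻⁴ K⁻¹
0–82 m: 2.6×10⁻⁴ × 0.87 × 82 = 0.0185484 m
310 × 1.3 × 2.1×10⁻⁴ = 0.08463 m
392–1032 m: 0.66 × 1.5×10⁻⁴ × 640 = 0.06336 m
Layer 4: 0.96×10⁻⁴ × 0.23 × 1300 = 0.028704 m
Δh = 0.0185484 + 0.08463 + 0.06336 + 0.028704 = 0.1952424 m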